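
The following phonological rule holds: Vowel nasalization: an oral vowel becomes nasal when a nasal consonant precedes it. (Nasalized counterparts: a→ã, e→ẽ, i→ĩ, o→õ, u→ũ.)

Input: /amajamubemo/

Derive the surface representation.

/a/ after nasal /m/ → [ã]
/u/ after nasal /m/ → [ũ]
/o/ after nasal /m/ → [õ]

[amãjamũbemõ]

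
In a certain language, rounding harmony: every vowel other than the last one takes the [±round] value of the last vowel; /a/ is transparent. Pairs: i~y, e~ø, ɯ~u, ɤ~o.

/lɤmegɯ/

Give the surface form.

no segment meets the rule's conditions; no change.

[lɤmegɯ]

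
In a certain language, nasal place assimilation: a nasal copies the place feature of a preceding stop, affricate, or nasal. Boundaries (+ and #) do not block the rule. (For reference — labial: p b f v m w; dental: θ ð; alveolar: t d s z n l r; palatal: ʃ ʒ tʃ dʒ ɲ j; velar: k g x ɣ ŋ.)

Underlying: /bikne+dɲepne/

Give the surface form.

/n/ after /k/ (velar) → [ŋ]
/ɲ/ after /d/ (alveolar) → [n]
/n/ after /p/ (labial) → [m]

[bikŋe+dnepme]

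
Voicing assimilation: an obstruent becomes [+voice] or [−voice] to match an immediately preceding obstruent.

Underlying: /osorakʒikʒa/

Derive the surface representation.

[osorakʃikʃa]

/ʒ/ after /k/ (voiceless) → [ʃ]
/ʒ/ after /k/ (voiceless) → [ʃ]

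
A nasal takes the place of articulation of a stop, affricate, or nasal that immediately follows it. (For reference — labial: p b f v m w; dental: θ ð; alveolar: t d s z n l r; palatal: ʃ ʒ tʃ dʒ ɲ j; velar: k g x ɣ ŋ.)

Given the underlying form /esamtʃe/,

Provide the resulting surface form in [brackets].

/m/ before /tʃ/ (palatal) → [ɲ]

[esaɲtʃe]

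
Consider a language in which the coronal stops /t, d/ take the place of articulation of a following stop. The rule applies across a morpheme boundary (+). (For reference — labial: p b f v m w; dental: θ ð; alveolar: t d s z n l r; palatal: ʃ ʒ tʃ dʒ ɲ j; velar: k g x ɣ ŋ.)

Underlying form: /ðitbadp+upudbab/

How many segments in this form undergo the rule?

/t/ before /b/ (labial) → [p]
/d/ before /p/ (labial) → [b]
/d/ before /b/ (labial) → [b]
3 segments change.

3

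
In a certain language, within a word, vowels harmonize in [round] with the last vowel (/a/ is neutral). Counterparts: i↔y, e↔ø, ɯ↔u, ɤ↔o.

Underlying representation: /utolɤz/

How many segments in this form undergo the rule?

2

/u/ harmonizes with /ɤ/ ([-round]) → [ɯ]
/o/ harmonizes with /ɤ/ ([-round]) → [ɤ]
2 segments change.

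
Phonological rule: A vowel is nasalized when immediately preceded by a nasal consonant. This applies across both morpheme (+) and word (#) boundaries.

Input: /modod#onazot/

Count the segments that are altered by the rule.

2

/o/ after nasal /m/ → [õ]
/a/ after nasal /n/ → [ã]
2 segments change.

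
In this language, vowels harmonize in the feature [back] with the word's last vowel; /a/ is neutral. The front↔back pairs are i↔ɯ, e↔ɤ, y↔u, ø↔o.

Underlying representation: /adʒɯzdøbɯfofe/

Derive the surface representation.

[adʒizdøbiføfe]

/ɯ/ harmonizes with /e/ ([-back]) → [i]
/ɯ/ harmonizes with /e/ ([-back]) → [i]
/o/ harmonizes with /e/ ([-back]) → [ø]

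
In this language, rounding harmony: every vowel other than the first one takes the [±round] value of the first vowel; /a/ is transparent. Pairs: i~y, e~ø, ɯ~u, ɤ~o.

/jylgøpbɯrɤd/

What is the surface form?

/ɯ/ harmonizes with /y/ ([+round]) → [u]
/ɤ/ harmonizes with /y/ ([+round]) → [o]

[jylgøpburod]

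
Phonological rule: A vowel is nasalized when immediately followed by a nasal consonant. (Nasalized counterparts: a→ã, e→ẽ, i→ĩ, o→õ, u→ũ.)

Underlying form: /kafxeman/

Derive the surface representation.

[kafxẽmãn]

/e/ before nasal /m/ → [ẽ]
/a/ before nasal /n/ → [ã]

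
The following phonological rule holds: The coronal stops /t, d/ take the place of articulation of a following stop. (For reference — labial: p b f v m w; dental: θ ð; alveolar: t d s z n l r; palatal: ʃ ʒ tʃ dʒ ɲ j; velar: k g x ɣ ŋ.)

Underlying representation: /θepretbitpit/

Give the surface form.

[θeprepbippit]

/t/ before /b/ (labial) → [p]
/t/ before /p/ (labial) → [p]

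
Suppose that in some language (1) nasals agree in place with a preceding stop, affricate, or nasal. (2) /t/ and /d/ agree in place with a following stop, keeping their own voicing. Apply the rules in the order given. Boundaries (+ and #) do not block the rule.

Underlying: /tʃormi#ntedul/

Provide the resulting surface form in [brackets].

Rule 1: no segment meets the rule's conditions; no change.
After rule 1: tʃormi#ntedul
Rule 2: no segment meets the rule's conditions; no change.

[tʃormi#ntedul]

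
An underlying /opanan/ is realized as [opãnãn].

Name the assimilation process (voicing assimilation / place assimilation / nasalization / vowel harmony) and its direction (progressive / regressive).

nasalization, regressive

/a/→[ã] /a/→[ã].
Each target copies a feature from the following segment, so the direction is regressive.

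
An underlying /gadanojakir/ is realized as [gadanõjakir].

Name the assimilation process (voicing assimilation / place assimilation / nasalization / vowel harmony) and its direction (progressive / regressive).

/o/→[õ].
Each target copies a feature from the preceding segment, so the direction is progressive.

nasalization, progressive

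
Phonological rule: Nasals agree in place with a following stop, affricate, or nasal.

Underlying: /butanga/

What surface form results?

/n/ before /g/ (velar) → [ŋ]

[butaŋga]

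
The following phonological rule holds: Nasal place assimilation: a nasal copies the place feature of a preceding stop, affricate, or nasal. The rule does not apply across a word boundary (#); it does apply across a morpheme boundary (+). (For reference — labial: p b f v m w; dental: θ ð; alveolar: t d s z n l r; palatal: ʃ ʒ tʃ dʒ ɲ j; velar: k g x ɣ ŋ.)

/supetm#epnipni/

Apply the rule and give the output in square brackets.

/m/ after /t/ (alveolar) → [n]
/n/ after /p/ (labial) → [m]
/n/ after /p/ (labial) → [m]

[supetn#epmipmi]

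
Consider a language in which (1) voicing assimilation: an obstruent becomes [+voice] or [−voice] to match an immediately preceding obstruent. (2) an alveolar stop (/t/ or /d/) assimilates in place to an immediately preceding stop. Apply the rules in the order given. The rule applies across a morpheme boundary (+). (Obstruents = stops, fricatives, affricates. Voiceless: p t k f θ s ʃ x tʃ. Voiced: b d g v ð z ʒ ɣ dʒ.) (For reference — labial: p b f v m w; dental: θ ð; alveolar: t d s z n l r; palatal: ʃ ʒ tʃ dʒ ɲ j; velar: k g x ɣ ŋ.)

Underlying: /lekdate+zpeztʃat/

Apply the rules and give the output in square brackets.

[lekkate+zbezdʒat]

Rule 1: /d/ after /k/ (voiceless) → [t]
Rule 1: /p/ after /z/ (voiced) → [b]
Rule 1: /tʃ/ after /z/ (voiced) → [dʒ]
After rule 1: lektate+zbezdʒat
Rule 2: /t/ after /k/ (velar) → [k]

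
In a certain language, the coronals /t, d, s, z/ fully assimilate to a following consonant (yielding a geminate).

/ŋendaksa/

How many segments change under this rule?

0

No segment meets the rule's conditions.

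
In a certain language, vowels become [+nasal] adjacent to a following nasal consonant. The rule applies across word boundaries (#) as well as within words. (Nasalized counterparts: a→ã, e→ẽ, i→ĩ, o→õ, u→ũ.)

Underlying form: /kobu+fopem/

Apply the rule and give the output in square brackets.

[kobu+fopẽm]

/e/ before nasal /m/ → [ẽ]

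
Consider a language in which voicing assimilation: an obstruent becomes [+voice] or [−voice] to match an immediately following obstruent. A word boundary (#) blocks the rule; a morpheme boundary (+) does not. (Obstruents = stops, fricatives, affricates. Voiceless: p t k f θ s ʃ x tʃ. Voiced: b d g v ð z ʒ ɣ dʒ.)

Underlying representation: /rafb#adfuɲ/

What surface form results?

[ravb#atfuɲ]

/f/ before /b/ (voiced) → [v]
/d/ before /f/ (voiceless) → [t]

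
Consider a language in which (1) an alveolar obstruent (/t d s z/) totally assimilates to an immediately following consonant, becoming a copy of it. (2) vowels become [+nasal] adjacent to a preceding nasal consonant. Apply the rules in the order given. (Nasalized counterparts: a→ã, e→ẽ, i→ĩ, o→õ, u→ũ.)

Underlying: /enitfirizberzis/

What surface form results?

[enĩffiribberzis]

Rule 1: /t/ before /f/ → [f] (total assimilation)
Rule 1: /z/ before /b/ → [b] (total assimilation)
After rule 1: eniffiribberzis
Rule 2: /i/ after nasal /n/ → [ĩ]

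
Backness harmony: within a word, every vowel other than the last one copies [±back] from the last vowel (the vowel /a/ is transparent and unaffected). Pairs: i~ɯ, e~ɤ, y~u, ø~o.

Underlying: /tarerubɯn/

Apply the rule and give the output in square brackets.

[tarɤrubɯn]

/e/ harmonizes with /ɯ/ ([+back]) → [ɤ]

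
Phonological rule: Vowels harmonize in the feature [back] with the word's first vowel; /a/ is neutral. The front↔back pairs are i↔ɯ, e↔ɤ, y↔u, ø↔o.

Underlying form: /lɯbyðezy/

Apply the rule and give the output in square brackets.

[lɯbuðɤzu]

/y/ harmonizes with /ɯ/ ([+back]) → [u]
/e/ harmonizes with /ɯ/ ([+back]) → [ɤ]
/y/ harmonizes with /ɯ/ ([+back]) → [u]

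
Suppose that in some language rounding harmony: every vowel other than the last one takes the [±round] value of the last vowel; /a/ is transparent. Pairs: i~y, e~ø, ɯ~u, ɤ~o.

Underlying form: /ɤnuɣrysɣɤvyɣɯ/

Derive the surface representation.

/u/ harmonizes with /ɯ/ ([-round]) → [ɯ]
/y/ harmonizes with /ɯ/ ([-round]) → [i]
/y/ harmonizes with /ɯ/ ([-round]) → [i]

[ɤnɯɣrisɣɤviɣɯ]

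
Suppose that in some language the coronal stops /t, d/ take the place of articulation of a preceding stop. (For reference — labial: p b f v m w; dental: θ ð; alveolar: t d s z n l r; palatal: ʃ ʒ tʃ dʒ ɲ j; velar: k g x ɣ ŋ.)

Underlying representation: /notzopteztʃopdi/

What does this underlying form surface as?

/t/ after /p/ (labial) → [p]
/d/ after /p/ (labial) → [b]

[notzoppeztʃopbi]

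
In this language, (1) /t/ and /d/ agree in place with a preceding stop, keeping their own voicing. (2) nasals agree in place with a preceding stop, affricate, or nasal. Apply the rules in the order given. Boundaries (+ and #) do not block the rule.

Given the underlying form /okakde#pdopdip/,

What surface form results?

[okakge#pbopbip]

Rule 1: /d/ after /k/ (velar) → [g]
Rule 1: /d/ after /p/ (labial) → [b]
Rule 1: /d/ after /p/ (labial) → [b]
After rule 1: okakge#pbopbip
Rule 2: no segment meets the rule's conditions; no change.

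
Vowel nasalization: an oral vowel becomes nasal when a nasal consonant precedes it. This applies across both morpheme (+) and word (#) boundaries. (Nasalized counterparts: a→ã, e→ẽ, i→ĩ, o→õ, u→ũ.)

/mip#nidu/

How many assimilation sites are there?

2

/i/ after nasal /m/ → [ĩ]
/i/ after nasal /n/ → [ĩ]
2 segments change.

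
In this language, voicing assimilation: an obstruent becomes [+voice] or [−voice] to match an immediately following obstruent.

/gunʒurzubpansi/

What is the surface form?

[gunʒurzuppansi]

/b/ before /p/ (voiceless) → [p]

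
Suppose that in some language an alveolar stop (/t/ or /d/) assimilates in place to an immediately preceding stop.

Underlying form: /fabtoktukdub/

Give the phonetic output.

/t/ after /b/ (labial) → [p]
/t/ after /k/ (velar) → [k]
/d/ after /k/ (velar) → [g]

[fabpokkukgub]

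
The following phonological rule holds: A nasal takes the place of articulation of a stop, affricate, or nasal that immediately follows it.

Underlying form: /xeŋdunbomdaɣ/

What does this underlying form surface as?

/ŋ/ before /d/ (alveolar) → [n]
/n/ before /b/ (labial) → [m]
/m/ before /d/ (alveolar) → [n]

[xendumbondaɣ]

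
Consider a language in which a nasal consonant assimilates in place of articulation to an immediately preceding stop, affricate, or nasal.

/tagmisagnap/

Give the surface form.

/m/ after /g/ (velar) → [ŋ]
/n/ after /g/ (velar) → [ŋ]

[tagŋisagŋap]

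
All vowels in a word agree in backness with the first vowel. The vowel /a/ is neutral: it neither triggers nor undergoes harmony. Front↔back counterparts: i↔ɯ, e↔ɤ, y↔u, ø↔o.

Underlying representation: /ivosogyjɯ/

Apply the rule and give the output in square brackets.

/o/ harmonizes with /i/ ([-back]) → [ø]
/o/ harmonizes with /i/ ([-back]) → [ø]
/ɯ/ harmonizes with /i/ ([-back]) → [i]

[ivøsøgyji]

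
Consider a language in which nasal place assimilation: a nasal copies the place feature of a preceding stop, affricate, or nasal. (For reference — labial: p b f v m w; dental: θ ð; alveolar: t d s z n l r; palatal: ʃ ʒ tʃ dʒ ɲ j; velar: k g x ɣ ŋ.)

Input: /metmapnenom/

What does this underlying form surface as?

[metnapmenom]

/m/ after /t/ (alveolar) → [n]
/n/ after /p/ (labial) → [m]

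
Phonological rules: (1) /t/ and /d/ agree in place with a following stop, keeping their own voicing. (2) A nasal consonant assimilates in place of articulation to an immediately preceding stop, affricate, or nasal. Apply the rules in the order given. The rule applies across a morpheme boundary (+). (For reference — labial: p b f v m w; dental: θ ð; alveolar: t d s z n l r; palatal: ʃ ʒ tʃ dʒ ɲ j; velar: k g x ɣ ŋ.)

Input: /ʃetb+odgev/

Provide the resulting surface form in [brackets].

[ʃepb+oggev]

Rule 1: /t/ before /b/ (labial) → [p]
Rule 1: /d/ before /g/ (velar) → [g]
After rule 1: ʃepb+oggev
Rule 2: no segment meets the rule's conditions; no change.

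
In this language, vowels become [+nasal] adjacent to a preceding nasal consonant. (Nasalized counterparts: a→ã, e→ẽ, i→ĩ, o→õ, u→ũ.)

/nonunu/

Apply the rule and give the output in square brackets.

[nõnũnũ]

/o/ after nasal /n/ → [õ]
/u/ after nasal /n/ → [ũ]
/u/ after nasal /n/ → [ũ]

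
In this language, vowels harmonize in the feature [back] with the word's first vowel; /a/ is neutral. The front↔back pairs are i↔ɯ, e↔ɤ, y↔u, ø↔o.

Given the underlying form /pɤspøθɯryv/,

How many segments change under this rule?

2

/ø/ harmonizes with /ɤ/ ([+back]) → [o]
/y/ harmonizes with /ɤ/ ([+back]) → [u]
2 segments change.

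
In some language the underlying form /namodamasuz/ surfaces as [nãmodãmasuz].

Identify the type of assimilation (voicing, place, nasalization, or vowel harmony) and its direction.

nasalization, regressive

/a/→[ã] /a/→[ã].
Each target copies a feature from the following segment, so the direction is regressive.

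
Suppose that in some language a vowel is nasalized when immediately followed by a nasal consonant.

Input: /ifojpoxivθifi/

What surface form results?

[ifojpoxivθifi]

no segment meets the rule's conditions; no change.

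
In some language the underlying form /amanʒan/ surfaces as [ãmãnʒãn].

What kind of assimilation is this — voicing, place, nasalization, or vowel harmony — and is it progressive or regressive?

nasalization, regressive

/a/→[ã] /a/→[ã] /a/→[ã].
Each target copies a feature from the following segment, so the direction is regressive.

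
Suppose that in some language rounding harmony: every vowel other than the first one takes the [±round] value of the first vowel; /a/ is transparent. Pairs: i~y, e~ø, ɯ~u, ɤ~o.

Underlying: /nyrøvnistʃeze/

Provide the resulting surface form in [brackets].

[nyrøvnystʃøzø]

/i/ harmonizes with /y/ ([+round]) → [y]
/e/ harmonizes with /y/ ([+round]) → [ø]
/e/ harmonizes with /y/ ([+round]) → [ø]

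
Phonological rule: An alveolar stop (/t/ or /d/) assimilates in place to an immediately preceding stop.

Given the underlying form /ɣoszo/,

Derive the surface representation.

no segment meets the rule's conditions; no change.

[ɣoszo]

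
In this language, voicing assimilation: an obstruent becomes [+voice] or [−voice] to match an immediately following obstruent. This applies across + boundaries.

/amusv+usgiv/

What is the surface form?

/s/ before /v/ (voiced) → [z]
/s/ before /g/ (voiced) → [z]

[amuzv+uzgiv]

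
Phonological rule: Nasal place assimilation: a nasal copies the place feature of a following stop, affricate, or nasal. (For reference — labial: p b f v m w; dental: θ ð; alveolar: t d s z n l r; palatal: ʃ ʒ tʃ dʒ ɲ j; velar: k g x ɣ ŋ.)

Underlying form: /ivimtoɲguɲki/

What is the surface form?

[ivintoŋguŋki]

/m/ before /t/ (alveolar) → [n]
/ɲ/ before /g/ (velar) → [ŋ]
/ɲ/ before /k/ (velar) → [ŋ]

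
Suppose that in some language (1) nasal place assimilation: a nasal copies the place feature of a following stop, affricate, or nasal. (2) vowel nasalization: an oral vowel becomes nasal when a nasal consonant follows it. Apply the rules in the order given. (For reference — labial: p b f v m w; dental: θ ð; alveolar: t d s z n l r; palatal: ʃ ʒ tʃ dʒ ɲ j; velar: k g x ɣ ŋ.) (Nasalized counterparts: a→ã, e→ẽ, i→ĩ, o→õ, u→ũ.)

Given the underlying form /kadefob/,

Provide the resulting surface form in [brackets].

[kadefob]

Rule 1: no segment meets the rule's conditions; no change.
After rule 1: kadefob
Rule 2: no segment meets the rule's conditions; no change.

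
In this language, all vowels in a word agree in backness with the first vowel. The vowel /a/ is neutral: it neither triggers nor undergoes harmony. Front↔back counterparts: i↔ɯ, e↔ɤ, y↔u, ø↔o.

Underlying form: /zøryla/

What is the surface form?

no segment meets the rule's conditions; no change.

[zøryla]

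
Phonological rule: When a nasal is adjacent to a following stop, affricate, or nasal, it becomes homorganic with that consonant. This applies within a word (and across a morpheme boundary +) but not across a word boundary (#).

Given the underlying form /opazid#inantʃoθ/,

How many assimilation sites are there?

/n/ before /tʃ/ (palatal) → [ɲ]
1 segment changes.

1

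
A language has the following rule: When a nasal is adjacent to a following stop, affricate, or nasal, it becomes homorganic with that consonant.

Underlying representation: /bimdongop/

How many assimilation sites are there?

/m/ before /d/ (alveolar) → [n]
/n/ before /g/ (velar) → [ŋ]
2 segments change.

2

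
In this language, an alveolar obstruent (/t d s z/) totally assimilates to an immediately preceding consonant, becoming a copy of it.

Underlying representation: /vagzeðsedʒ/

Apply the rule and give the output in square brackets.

/z/ after /g/ → [g] (total assimilation)
/s/ after /ð/ → [ð] (total assimilation)

[vaggeððedʒ]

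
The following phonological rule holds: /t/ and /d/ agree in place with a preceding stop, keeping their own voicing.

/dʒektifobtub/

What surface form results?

[dʒekkifobpub]

/t/ after /k/ (velar) → [k]
/t/ after /b/ (labial) → [p]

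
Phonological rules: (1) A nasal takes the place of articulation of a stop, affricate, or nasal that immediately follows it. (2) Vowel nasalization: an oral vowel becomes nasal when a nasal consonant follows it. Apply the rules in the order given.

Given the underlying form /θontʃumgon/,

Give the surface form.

[θõɲtʃũŋgõn]

Rule 1: /n/ before /tʃ/ (palatal) → [ɲ]
Rule 1: /m/ before /g/ (velar) → [ŋ]
After rule 1: θoɲtʃuŋgon
Rule 2: /o/ before nasal /ɲ/ → [õ]
Rule 2: /u/ before nasal /ŋ/ → [ũ]
Rule 2: /o/ before nasal /n/ → [õ]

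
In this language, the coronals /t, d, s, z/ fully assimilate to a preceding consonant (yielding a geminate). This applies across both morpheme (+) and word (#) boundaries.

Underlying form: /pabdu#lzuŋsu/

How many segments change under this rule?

/d/ after /b/ → [b] (total assimilation)
/z/ after /l/ → [l] (total assimilation)
/s/ after /ŋ/ → [ŋ] (total assimilation)
3 segments change.

3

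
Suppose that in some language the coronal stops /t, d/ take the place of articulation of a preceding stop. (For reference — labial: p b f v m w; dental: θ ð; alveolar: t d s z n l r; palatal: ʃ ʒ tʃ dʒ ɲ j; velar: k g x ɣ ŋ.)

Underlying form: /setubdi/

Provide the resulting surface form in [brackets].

[setubbi]

/d/ after /b/ (labial) → [b]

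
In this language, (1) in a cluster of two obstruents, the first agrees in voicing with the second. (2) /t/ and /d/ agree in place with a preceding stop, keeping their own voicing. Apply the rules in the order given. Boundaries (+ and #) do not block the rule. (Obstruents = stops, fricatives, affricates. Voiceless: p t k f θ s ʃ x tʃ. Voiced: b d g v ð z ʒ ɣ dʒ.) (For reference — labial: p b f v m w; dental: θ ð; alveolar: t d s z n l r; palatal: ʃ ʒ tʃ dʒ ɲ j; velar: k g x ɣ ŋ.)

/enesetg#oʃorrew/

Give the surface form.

Rule 1: /t/ before /g/ (voiced) → [d]
After rule 1: enesedg#oʃorrew
Rule 2: no segment meets the rule's conditions; no change.

[enesedg#oʃorrew]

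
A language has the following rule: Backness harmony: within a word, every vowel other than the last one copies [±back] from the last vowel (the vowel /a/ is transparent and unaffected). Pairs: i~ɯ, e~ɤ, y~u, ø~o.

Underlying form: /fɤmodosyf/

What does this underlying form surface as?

/ɤ/ harmonizes with /y/ ([-back]) → [e]
/o/ harmonizes with /y/ ([-back]) → [ø]
/o/ harmonizes with /y/ ([-back]) → [ø]

[femødøsyf]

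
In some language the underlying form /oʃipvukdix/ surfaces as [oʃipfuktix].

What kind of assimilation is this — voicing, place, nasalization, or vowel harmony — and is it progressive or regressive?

/v/→[f] /d/→[t].
Each target copies a feature from the preceding segment, so the direction is progressive.

voicing assimilation, progressive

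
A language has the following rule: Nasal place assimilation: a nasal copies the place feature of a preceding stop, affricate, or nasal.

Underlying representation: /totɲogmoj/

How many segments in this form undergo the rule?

/ɲ/ after /t/ (alveolar) → [n]
/m/ after /g/ (velar) → [ŋ]
2 segments change.

2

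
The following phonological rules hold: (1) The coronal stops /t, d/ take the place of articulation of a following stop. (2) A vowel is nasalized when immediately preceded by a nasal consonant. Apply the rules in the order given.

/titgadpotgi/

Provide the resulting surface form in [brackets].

Rule 1: /t/ before /g/ (velar) → [k]
Rule 1: /d/ before /p/ (labial) → [b]
Rule 1: /t/ before /g/ (velar) → [k]
After rule 1: tikgabpokgi
Rule 2: no segment meets the rule's conditions; no change.

[tikgabpokgi]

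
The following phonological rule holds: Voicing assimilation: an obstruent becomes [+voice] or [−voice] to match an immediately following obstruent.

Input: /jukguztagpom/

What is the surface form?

[juggustakpom]

/k/ before /g/ (voiced) → [g]
/z/ before /t/ (voiceless) → [s]
/g/ before /p/ (voiceless) → [k]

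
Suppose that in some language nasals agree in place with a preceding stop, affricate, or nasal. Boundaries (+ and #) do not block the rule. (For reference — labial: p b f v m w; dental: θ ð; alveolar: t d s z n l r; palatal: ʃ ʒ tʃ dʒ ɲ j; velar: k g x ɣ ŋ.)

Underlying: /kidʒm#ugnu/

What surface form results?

[kidʒɲ#ugŋu]

/m/ after /dʒ/ (palatal) → [ɲ]
/n/ after /g/ (velar) → [ŋ]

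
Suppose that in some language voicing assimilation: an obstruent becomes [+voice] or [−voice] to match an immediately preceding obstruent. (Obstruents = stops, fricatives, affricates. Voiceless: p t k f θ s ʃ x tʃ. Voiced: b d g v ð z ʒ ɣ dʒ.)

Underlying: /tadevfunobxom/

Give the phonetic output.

/f/ after /v/ (voiced) → [v]
/x/ after /b/ (voiced) → [ɣ]

[tadevvunobɣom]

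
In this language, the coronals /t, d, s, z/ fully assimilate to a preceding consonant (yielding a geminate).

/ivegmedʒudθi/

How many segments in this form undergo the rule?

0

No segment meets the rule's conditions.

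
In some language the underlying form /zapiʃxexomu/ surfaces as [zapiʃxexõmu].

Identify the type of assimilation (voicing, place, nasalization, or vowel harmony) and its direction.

/o/→[õ].
Each target copies a feature from the following segment, so the direction is regressive.

nasalization, regressive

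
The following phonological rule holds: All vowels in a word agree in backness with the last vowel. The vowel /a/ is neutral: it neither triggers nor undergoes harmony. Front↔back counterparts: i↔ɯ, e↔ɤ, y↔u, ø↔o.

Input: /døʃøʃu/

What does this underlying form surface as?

/ø/ harmonizes with /u/ ([+back]) → [o]
/ø/ harmonizes with /u/ ([+back]) → [o]

[doʃoʃu]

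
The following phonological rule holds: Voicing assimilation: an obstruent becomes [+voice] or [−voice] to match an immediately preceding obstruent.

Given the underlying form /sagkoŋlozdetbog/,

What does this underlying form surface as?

/k/ after /g/ (voiced) → [g]
/b/ after /t/ (voiceless) → [p]

[saggoŋlozdetpog]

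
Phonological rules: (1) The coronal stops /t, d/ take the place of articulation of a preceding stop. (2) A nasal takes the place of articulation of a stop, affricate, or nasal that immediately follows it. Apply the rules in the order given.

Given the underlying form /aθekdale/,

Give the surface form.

[aθekgale]

Rule 1: /d/ after /k/ (velar) → [g]
After rule 1: aθekgale
Rule 2: no segment meets the rule's conditions; no change.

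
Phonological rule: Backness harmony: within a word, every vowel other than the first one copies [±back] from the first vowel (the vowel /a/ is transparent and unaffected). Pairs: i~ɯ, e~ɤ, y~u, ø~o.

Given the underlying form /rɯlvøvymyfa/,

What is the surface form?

/ø/ harmonizes with /ɯ/ ([+back]) → [o]
/y/ harmonizes with /ɯ/ ([+back]) → [u]
/y/ harmonizes with /ɯ/ ([+back]) → [u]

[rɯlvovumufa]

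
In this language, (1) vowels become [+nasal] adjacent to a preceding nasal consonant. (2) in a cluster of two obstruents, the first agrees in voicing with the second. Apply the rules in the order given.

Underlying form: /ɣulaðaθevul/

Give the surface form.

[ɣulaðaθevul]

Rule 1: no segment meets the rule's conditions; no change.
After rule 1: ɣulaðaθevul
Rule 2: no segment meets the rule's conditions; no change.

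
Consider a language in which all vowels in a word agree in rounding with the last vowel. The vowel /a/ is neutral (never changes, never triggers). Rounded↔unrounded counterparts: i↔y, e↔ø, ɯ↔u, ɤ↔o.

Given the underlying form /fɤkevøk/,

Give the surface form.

/ɤ/ harmonizes with /ø/ ([+round]) → [o]
/e/ harmonizes with /ø/ ([+round]) → [ø]

[fokøvøk]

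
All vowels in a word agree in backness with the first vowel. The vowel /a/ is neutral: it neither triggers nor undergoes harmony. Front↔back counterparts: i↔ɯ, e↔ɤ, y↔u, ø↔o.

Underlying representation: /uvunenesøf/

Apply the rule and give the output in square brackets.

/e/ harmonizes with /u/ ([+back]) → [ɤ]
/e/ harmonizes with /u/ ([+back]) → [ɤ]
/ø/ harmonizes with /u/ ([+back]) → [o]

[uvunɤnɤsof]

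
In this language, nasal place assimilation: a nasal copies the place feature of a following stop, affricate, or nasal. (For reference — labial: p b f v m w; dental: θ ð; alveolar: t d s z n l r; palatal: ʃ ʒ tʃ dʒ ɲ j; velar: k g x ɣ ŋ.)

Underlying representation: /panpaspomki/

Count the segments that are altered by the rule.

2

/n/ before /p/ (labial) → [m]
/m/ before /k/ (velar) → [ŋ]
2 segments change.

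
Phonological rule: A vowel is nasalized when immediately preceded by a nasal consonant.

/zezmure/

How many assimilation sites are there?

1

/u/ after nasal /m/ → [ũ]
1 segment changes.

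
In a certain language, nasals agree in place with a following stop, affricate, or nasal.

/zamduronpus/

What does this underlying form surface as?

[zandurompus]

/m/ before /d/ (alveolar) → [n]
/n/ before /p/ (labial) → [m]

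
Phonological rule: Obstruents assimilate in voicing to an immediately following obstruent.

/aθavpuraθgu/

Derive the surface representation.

/v/ before /p/ (voiceless) → [f]
/θ/ before /g/ (voiced) → [ð]

[aθafpuraðgu]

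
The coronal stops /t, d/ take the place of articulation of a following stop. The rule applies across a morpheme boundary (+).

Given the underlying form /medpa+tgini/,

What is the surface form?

[mebpa+kgini]

/d/ before /p/ (labial) → [b]
/t/ before /g/ (velar) → [k]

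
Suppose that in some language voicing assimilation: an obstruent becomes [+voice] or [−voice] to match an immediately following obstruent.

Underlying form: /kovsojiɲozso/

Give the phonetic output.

[kofsojiɲosso]

/v/ before /s/ (voiceless) → [f]
/z/ before /s/ (voiceless) → [s]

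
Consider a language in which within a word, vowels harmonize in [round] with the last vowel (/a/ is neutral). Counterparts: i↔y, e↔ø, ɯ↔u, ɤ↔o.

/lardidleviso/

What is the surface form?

/i/ harmonizes with /o/ ([+round]) → [y]
/e/ harmonizes with /o/ ([+round]) → [ø]
/i/ harmonizes with /o/ ([+round]) → [y]

[lardydløvyso]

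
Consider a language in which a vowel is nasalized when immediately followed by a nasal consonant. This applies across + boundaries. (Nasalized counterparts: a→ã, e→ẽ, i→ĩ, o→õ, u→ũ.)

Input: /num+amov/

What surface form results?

[nũm+ãmov]

/u/ before nasal /m/ → [ũ]
/a/ before nasal /m/ → [ã]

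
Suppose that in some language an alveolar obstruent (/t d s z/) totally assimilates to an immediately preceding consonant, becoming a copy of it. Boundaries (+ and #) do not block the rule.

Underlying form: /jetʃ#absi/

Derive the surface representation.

/s/ after /b/ → [b] (total assimilation)

[jetʃ#abbi]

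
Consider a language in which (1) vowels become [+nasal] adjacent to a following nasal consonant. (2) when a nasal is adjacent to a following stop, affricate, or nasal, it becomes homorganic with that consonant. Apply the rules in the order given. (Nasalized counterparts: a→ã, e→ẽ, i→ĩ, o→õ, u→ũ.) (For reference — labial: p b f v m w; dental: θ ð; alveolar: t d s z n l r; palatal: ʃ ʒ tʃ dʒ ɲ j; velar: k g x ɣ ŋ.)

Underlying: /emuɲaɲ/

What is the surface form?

Rule 1: /e/ before nasal /m/ → [ẽ]
Rule 1: /u/ before nasal /ɲ/ → [ũ]
Rule 1: /a/ before nasal /ɲ/ → [ã]
After rule 1: ẽmũɲãɲ
Rule 2: no segment meets the rule's conditions; no change.

[ẽmũɲãɲ]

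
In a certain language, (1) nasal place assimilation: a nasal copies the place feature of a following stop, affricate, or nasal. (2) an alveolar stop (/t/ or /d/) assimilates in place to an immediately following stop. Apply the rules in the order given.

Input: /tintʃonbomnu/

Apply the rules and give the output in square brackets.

[tiɲtʃombonnu]

Rule 1: /n/ before /tʃ/ (palatal) → [ɲ]
Rule 1: /n/ before /b/ (labial) → [m]
Rule 1: /m/ before /n/ (alveolar) → [n]
After rule 1: tiɲtʃombonnu
Rule 2: no segment meets the rule's conditions; no change.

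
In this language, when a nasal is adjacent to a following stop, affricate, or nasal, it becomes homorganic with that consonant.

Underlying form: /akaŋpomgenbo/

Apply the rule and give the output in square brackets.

[akampoŋgembo]

/ŋ/ before /p/ (labial) → [m]
/m/ before /g/ (velar) → [ŋ]
/n/ before /b/ (labial) → [m]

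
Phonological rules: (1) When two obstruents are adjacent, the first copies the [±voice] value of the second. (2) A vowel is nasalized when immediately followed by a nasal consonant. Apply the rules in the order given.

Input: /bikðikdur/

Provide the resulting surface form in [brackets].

[bigðigdur]

Rule 1: /k/ before /ð/ (voiced) → [g]
Rule 1: /k/ before /d/ (voiced) → [g]
After rule 1: bigðigdur
Rule 2: no segment meets the rule's conditions; no change.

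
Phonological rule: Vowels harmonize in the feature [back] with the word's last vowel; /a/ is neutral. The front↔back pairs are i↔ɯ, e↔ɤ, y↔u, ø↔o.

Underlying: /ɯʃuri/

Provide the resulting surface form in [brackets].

[iʃyri]

/ɯ/ harmonizes with /i/ ([-back]) → [i]
/u/ harmonizes with /i/ ([-back]) → [y]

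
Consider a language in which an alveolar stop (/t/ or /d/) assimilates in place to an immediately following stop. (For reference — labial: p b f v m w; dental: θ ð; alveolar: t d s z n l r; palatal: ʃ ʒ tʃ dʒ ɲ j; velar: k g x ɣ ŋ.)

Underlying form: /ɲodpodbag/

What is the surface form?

[ɲobpobbag]

/d/ before /p/ (labial) → [b]
/d/ before /b/ (labial) → [b]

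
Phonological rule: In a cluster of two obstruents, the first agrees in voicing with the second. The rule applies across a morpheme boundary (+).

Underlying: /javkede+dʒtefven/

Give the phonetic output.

/v/ before /k/ (voiceless) → [f]
/dʒ/ before /t/ (voiceless) → [tʃ]
/f/ before /v/ (voiced) → [v]

[jafkede+tʃtevven]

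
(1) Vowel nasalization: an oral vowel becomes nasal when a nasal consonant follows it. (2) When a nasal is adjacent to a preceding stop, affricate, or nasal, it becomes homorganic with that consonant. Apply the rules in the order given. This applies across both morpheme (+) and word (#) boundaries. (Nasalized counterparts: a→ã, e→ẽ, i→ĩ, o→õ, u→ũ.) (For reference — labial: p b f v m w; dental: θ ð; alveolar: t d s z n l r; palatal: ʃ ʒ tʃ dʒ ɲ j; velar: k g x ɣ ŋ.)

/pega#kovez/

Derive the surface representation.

Rule 1: no segment meets the rule's conditions; no change.
After rule 1: pega#kovez
Rule 2: no segment meets the rule's conditions; no change.

[pega#kovez]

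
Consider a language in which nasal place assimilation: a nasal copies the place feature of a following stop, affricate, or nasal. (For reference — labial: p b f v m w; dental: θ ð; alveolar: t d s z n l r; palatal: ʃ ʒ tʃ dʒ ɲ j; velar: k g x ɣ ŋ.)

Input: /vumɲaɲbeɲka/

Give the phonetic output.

/m/ before /ɲ/ (palatal) → [ɲ]
/ɲ/ before /b/ (labial) → [m]
/ɲ/ before /k/ (velar) → [ŋ]

[vuɲɲambeŋka]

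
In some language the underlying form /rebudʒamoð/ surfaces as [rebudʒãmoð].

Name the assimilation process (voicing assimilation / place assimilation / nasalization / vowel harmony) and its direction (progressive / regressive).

/a/→[ã].
Each target copies a feature from the following segment, so the direction is regressive.

nasalization, regressive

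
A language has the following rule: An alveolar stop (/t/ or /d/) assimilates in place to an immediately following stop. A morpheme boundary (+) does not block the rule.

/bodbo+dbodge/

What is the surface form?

/d/ before /b/ (labial) → [b]
/d/ before /b/ (labial) → [b]
/d/ before /g/ (velar) → [g]

[bobbo+bbogge]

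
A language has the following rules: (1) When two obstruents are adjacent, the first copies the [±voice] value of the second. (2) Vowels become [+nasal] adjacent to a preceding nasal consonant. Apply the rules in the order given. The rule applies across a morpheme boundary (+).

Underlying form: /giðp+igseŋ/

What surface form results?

[giθp+ikseŋ]

Rule 1: /ð/ before /p/ (voiceless) → [θ]
Rule 1: /g/ before /s/ (voiceless) → [k]
After rule 1: giθp+ikseŋ
Rule 2: no segment meets the rule's conditions; no change.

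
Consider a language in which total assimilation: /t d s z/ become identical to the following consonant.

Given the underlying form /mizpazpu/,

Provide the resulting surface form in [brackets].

[mippappu]

/z/ before /p/ → [p] (total assimilation)
/z/ before /p/ → [p] (total assimilation)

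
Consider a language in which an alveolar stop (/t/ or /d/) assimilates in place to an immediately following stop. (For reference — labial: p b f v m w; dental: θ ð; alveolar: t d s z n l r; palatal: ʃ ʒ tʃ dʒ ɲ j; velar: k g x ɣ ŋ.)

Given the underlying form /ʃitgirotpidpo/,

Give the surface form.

/t/ before /g/ (velar) → [k]
/t/ before /p/ (labial) → [p]
/d/ before /p/ (labial) → [b]

[ʃikgiroppibpo]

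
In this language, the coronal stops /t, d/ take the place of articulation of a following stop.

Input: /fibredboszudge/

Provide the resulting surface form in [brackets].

[fibrebboszugge]

/d/ before /b/ (labial) → [b]
/d/ before /g/ (velar) → [g]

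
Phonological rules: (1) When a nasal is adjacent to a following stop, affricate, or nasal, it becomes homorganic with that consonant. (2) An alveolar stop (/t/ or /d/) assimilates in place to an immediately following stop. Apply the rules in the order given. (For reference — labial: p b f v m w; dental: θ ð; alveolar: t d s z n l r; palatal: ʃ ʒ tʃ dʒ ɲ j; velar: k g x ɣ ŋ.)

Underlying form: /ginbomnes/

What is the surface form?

[gimbonnes]

Rule 1: /n/ before /b/ (labial) → [m]
Rule 1: /m/ before /n/ (alveolar) → [n]
After rule 1: gimbonnes
Rule 2: no segment meets the rule's conditions; no change.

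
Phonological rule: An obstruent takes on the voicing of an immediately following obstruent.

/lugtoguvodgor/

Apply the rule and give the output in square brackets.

[luktoguvodgor]

/g/ before /t/ (voiceless) → [k]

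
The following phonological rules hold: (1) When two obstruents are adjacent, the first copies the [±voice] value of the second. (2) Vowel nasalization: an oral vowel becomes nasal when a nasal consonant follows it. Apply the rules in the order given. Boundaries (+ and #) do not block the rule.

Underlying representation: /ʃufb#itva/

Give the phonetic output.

[ʃuvb#idva]

Rule 1: /f/ before /b/ (voiced) → [v]
Rule 1: /t/ before /v/ (voiced) → [d]
After rule 1: ʃuvb#idva
Rule 2: no segment meets the rule's conditions; no change.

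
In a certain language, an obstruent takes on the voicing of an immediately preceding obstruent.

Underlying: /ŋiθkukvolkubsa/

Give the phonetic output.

/v/ after /k/ (voiceless) → [f]
/s/ after /b/ (voiced) → [z]

[ŋiθkukfolkubza]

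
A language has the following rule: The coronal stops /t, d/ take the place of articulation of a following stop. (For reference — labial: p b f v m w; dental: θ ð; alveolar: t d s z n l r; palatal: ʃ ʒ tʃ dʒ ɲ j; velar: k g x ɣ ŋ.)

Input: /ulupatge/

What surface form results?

[ulupakge]

/t/ before /g/ (velar) → [k]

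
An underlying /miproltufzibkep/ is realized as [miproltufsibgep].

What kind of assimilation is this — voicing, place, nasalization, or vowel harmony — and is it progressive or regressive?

/z/→[s] /k/→[g].
Each target copies a feature from the preceding segment, so the direction is progressive.

voicing assimilation, progressive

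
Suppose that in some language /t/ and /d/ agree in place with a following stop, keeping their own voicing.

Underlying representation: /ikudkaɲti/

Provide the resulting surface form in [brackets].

/d/ before /k/ (velar) → [g]

[ikugkaɲti]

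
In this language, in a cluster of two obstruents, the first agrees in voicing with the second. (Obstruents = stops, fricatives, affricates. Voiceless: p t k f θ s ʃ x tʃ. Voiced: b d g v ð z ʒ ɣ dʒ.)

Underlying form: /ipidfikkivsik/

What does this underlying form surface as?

[ipitfikkifsik]

/d/ before /f/ (voiceless) → [t]
/v/ before /s/ (voiceless) → [f]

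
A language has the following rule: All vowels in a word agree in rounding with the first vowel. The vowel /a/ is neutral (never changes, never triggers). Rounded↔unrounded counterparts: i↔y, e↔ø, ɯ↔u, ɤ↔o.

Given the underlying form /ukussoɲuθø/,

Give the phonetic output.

no segment meets the rule's conditions; no change.

[ukussoɲuθø]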